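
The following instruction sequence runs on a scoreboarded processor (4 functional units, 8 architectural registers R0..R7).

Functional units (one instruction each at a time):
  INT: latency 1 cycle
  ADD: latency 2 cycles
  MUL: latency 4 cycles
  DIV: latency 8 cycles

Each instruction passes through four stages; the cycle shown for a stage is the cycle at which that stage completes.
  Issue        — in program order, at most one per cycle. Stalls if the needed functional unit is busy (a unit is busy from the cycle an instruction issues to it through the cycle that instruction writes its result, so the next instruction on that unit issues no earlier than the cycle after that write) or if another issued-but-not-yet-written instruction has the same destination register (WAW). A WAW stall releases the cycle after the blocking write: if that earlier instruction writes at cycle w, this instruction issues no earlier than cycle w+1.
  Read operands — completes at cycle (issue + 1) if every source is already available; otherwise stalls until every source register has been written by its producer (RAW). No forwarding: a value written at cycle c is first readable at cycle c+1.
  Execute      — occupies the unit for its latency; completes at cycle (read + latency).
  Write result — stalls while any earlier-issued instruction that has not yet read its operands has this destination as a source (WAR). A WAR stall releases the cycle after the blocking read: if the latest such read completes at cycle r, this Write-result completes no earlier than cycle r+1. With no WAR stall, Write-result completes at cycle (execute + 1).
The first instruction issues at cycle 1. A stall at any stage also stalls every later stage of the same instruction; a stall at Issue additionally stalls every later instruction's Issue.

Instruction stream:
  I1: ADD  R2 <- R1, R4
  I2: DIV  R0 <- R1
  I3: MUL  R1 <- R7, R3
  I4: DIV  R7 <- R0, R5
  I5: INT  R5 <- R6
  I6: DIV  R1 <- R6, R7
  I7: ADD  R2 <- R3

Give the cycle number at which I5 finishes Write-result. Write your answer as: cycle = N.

cycle = 17

  I1 | 1 | 2 | 4 | 5
  I2 | 2 | 3 | 11 | 12
  I3 | 3 | 4 | 8 | 9
  I4 | 13 | 14 | 22 | 23   struct: DIV busy until I2 writes@12
  I5 | 14 | 15 | 16 | 17
  I6 | 24 | 25 | 33 | 34   struct: DIV busy until I4 writes@23
  I7 | 25 | 26 | 28 | 29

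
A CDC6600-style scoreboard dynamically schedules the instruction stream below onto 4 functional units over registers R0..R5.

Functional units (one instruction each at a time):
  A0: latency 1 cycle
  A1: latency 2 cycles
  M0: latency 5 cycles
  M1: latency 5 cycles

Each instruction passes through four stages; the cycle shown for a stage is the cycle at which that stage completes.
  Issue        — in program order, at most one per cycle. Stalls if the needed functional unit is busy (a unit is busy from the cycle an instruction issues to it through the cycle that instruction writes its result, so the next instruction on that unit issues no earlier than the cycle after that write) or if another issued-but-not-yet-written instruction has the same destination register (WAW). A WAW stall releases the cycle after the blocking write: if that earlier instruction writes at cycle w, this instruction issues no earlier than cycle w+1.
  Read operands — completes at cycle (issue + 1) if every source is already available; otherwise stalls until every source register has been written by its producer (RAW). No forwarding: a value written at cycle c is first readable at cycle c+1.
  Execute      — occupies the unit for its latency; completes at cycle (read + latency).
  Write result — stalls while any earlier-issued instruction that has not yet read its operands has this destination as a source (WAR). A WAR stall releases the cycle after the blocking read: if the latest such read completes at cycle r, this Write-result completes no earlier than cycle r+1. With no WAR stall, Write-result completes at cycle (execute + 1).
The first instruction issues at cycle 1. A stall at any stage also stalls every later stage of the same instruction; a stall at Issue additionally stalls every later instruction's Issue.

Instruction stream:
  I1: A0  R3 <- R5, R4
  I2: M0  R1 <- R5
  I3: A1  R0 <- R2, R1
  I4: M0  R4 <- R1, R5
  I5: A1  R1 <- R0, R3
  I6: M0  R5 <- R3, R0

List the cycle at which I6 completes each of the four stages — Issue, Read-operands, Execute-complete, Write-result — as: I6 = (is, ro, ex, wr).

[1] I1 dispatched to A0
[2] I1 operands ready | I2 dispatched to M0
[3] I1 complete | I2 operands ready | I3 dispatched to A1
[4] R3←I1
[8] I2 complete
[9] R1←I2
[10] I3 operands ready | I4 dispatched to M0
[11] I4 operands ready
[12] I3 complete
[13] R0←I3
[14] I5 dispatched to A1
[15] I5 operands ready
[16] I4 complete
[17] R4←I4 | I5 complete
[18] R1←I5 | I6 dispatched to M0
[19] I6 operands ready
[24] I6 complete
[25] R5←I6

I6 = (18, 19, 24, 25)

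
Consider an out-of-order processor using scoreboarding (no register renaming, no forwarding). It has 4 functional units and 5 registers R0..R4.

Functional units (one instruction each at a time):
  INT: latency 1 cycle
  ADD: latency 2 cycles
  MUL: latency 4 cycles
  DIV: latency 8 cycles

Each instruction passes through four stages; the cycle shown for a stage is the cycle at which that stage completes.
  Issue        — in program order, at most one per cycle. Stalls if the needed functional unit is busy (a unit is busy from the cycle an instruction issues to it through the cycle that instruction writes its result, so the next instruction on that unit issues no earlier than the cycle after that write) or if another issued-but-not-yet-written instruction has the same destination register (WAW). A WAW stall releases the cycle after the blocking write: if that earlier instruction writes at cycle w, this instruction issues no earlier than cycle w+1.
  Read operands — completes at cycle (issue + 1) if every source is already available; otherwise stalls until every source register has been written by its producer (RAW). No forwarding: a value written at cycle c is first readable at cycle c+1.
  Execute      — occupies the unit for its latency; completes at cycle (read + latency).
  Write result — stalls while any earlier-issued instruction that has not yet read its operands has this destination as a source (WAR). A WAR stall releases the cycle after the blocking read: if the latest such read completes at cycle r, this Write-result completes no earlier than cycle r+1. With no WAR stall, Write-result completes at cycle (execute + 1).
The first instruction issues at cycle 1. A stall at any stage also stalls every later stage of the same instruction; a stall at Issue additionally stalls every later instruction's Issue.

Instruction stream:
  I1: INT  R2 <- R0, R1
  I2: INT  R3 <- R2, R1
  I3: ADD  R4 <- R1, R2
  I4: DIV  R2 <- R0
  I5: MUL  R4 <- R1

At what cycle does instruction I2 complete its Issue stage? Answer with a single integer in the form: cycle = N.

c1: I1 issues→INT
c2: I1 reads
c3: I1 exec-done
c4: I1 writes R2
c5: I2 issues→INT
c6: I2 reads | I3 issues→ADD
c7: I2 exec-done | I3 reads | I4 issues→DIV
c8: I2 writes R3 | I4 reads
c9: I3 exec-done
c10: I3 writes R4
c11: I5 issues→MUL
c12: I5 reads
c16: I4 exec-done | I5 exec-done
c17: I4 writes R2 | I5 writes R4

cycle = 5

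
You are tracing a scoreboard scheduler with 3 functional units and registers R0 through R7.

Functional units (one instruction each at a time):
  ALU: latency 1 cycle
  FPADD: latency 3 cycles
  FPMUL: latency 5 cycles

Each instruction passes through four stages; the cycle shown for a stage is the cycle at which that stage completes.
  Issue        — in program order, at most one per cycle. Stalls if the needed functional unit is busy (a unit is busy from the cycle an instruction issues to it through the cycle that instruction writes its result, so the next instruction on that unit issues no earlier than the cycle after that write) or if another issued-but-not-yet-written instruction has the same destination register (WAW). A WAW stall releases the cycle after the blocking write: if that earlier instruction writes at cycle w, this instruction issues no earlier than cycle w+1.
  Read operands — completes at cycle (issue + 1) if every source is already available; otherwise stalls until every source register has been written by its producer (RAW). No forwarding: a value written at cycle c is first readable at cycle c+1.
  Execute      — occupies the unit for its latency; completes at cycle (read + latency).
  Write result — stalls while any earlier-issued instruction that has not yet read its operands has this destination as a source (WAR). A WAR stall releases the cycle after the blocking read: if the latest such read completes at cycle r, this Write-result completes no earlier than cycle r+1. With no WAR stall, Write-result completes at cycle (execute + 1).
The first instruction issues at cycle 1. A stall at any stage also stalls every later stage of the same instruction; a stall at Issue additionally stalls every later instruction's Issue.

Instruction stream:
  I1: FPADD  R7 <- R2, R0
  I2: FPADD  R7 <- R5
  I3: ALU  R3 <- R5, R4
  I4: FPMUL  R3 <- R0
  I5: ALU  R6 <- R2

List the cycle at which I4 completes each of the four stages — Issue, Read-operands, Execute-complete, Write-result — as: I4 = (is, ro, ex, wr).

I1  is:1  ro:2  ex:5  wr:6
I2  is:7  ro:8  ex:11  wr:12  — struct: FPADD busy until I1 writes@6
I3  is:8  ro:9  ex:10  wr:11
I4  is:12  ro:13  ex:18  wr:19  — WAW R3: wait I3 write@11
I5  is:13  ro:14  ex:15  wr:16

I4 = (12, 13, 18, 19)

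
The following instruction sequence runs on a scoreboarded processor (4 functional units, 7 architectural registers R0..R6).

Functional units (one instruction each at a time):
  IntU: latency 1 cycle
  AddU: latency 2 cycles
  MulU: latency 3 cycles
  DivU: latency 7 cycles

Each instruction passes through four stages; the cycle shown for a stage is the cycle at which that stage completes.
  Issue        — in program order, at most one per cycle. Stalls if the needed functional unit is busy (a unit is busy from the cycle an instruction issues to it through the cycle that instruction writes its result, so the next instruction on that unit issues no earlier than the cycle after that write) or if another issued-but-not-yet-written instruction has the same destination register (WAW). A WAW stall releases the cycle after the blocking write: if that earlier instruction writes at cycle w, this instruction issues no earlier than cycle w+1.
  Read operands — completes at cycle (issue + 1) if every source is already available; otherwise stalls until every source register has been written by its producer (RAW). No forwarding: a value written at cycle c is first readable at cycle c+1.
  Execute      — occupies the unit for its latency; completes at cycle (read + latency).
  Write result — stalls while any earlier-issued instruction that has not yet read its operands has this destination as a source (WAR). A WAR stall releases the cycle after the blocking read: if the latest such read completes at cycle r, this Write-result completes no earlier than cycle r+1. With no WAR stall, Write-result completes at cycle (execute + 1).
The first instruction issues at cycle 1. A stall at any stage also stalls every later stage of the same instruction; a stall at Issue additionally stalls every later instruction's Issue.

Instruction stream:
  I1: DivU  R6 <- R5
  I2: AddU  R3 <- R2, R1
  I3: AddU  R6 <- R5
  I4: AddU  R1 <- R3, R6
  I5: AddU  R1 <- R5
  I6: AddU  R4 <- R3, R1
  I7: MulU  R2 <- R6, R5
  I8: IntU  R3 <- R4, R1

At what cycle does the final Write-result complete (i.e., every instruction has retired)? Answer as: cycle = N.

cycle = 33

I1: IS=1 RO=2 EX=9 WR=10
I2: IS=2 RO=3 EX=5 WR=6
I3: IS=11 RO=12 EX=14 WR=15  [WAW R6: wait I1 write@10]
I4: IS=16 RO=17 EX=19 WR=20  [struct: AddU busy until I3 writes@15]
I5: IS=21 RO=22 EX=24 WR=25  [struct: AddU busy until I4 writes@20]
I6: IS=26 RO=27 EX=29 WR=30  [struct: AddU busy until I5 writes@25]
I7: IS=27 RO=28 EX=31 WR=32
I8: IS=28 RO=31 EX=32 WR=33  [RAW R4: wait I6 write@30]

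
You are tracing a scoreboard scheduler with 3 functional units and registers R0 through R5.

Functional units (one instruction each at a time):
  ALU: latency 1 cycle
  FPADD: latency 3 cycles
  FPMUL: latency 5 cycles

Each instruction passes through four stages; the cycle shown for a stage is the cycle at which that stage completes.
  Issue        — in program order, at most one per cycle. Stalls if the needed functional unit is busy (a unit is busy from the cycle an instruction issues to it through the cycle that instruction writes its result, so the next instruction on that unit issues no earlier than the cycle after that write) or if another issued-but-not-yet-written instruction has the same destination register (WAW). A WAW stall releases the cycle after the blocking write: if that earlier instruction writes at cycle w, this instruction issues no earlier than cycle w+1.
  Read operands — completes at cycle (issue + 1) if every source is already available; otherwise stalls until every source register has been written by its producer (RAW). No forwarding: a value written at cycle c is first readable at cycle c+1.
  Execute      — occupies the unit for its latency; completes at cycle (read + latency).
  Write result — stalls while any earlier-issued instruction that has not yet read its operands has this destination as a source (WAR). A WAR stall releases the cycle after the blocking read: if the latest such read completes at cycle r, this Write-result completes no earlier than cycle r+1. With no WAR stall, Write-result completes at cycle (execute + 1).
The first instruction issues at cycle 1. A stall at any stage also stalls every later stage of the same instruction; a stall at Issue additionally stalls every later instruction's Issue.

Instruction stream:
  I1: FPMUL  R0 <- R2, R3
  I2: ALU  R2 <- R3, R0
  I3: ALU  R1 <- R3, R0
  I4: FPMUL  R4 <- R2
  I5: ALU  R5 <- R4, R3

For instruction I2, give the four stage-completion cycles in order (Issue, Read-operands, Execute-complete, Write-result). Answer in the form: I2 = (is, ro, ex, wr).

[1] I1 dispatched to FPMUL
[2] I1 operands ready | I2 dispatched to ALU
[7] I1 complete
[8] R0←I1
[9] I2 operands ready
[10] I2 complete
[11] R2←I2
[12] I3 dispatched to ALU
[13] I3 operands ready | I4 dispatched to FPMUL
[14] I3 complete | I4 operands ready
[15] R1←I3
[16] I5 dispatched to ALU
[19] I4 complete
[20] R4←I4
[21] I5 operands ready
[22] I5 complete
[23] R5←I5

I2 = (2, 9, 10, 11)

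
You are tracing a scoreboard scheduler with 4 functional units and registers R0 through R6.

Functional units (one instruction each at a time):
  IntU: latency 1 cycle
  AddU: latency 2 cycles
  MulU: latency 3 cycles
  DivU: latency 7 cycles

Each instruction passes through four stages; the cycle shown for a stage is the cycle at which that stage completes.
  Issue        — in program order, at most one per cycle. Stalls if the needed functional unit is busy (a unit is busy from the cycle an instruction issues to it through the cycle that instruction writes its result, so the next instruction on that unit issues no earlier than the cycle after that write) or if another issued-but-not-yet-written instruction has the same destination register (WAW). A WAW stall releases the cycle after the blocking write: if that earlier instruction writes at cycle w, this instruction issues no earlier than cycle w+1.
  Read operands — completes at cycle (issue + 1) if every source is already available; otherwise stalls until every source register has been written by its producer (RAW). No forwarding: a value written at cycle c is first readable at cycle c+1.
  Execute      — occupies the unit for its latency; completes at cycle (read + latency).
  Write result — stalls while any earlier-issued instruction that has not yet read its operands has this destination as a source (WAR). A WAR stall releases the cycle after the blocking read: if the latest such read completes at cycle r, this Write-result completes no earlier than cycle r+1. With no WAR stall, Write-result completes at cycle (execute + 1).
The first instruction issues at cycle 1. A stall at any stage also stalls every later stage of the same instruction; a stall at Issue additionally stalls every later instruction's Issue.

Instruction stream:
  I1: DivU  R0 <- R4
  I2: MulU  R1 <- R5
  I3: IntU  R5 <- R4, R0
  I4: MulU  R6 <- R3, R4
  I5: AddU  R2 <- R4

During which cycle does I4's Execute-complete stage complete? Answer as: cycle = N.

cycle = 12

  I1 | 1 | 2 | 9 | 10
  I2 | 2 | 3 | 6 | 7
  I3 | 3 | 11 | 12 | 13   RAW R0: wait I1 write@10
  I4 | 8 | 9 | 12 | 13   struct: MulU busy until I2 writes@7
  I5 | 9 | 10 | 12 | 13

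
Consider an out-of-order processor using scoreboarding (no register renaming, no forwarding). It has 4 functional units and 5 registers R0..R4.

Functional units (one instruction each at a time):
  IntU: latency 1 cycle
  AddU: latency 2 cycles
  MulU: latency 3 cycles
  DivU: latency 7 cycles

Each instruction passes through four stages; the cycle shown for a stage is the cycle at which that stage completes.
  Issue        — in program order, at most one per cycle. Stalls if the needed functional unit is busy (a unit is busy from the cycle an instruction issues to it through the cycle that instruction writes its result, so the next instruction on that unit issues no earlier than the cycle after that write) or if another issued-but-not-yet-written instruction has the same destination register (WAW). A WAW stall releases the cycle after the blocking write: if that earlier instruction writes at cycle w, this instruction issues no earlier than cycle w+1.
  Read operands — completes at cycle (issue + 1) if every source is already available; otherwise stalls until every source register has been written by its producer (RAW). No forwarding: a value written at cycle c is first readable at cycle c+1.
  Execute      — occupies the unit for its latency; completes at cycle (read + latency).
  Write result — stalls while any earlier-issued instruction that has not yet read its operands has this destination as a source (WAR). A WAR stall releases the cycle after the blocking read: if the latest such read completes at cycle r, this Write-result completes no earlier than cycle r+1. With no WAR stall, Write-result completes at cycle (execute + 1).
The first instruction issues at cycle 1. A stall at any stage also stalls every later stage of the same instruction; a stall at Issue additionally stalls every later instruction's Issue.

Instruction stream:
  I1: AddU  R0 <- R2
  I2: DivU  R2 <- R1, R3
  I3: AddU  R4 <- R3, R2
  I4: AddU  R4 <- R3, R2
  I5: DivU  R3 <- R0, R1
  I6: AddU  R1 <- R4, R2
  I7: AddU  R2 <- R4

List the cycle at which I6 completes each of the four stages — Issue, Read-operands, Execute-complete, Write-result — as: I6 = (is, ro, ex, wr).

I6 = (21, 22, 24, 25)

c1: I1 issues→AddU
c2: I1 reads; I2 issues→DivU
c3: I2 reads
c4: I1 exec-done
c5: I1 writes R0
c6: I3 issues→AddU
c10: I2 exec-done
c11: I2 writes R2
c12: I3 reads
c14: I3 exec-done
c15: I3 writes R4
c16: I4 issues→AddU
c17: I4 reads; I5 issues→DivU
c18: I5 reads
c19: I4 exec-done
c20: I4 writes R4
c21: I6 issues→AddU
c22: I6 reads
c24: I6 exec-done
c25: I5 exec-done; I6 writes R1
c26: I5 writes R3; I7 issues→AddU
c27: I7 reads
c29: I7 exec-done
c30: I7 writes R2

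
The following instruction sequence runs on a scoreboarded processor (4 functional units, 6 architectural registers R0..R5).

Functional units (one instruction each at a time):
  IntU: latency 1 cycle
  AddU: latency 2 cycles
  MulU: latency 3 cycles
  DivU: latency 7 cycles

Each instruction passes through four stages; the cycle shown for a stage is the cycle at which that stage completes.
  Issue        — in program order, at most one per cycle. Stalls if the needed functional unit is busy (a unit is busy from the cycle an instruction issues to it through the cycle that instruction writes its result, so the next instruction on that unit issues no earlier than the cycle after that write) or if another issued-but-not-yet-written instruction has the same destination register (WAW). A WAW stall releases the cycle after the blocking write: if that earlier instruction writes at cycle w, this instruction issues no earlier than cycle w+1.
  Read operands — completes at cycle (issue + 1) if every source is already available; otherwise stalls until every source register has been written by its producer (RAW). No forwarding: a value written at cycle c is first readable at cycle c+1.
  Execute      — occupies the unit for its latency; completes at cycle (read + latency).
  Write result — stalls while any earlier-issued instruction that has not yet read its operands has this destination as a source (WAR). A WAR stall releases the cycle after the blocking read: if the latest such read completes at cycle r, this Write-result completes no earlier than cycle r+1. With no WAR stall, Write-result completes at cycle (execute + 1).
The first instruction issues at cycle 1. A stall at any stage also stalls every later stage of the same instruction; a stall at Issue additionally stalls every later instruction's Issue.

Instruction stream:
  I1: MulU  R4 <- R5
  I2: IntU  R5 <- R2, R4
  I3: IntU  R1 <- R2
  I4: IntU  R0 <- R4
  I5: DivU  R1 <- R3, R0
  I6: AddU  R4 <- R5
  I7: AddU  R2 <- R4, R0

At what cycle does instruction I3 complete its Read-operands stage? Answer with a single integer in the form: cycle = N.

1) issue 1, read 2, done 5, write 6
2) issue 2, read 7, done 8, write 9  <RAW R4: wait I1 write@6>
3) issue 10, read 11, done 12, write 13  <struct: IntU busy until I2 writes@9>
4) issue 14, read 15, done 16, write 17  <struct: IntU busy until I3 writes@13>
5) issue 15, read 18, done 25, write 26  <RAW R0: wait I4 write@17>
6) issue 16, read 17, done 19, write 20
7) issue 21, read 22, done 24, write 25  <struct: AddU busy until I6 writes@20>

cycle = 11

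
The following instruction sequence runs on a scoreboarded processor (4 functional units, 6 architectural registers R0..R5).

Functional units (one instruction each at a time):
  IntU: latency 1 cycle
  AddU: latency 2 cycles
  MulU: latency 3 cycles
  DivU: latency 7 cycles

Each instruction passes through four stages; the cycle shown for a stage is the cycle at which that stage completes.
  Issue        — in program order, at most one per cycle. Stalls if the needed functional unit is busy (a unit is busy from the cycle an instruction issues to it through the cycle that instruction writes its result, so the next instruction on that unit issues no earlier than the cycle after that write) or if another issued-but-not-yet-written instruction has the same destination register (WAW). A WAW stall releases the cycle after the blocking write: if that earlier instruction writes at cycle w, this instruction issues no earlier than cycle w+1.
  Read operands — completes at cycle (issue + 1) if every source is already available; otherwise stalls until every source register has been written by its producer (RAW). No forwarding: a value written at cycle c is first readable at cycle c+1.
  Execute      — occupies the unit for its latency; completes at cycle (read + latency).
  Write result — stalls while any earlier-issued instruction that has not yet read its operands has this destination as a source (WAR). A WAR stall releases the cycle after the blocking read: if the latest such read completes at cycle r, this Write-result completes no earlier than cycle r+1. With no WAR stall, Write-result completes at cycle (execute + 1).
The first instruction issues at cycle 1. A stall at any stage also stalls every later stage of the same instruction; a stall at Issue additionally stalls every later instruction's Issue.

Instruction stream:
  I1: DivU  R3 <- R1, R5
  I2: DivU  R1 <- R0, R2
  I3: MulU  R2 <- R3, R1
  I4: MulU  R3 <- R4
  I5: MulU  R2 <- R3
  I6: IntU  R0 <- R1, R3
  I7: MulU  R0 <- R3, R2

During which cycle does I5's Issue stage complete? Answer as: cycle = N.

cycle = 32

I1 -> (1, 2, 9, 10)
I2 -> (11, 12, 19, 20)  // struct: DivU busy until I1 writes@10
I3 -> (12, 21, 24, 25)  // RAW R1: wait I2 write@20
I4 -> (26, 27, 30, 31)  // struct: MulU busy until I3 writes@25
I5 -> (32, 33, 36, 37)  // struct: MulU busy until I4 writes@31
I6 -> (33, 34, 35, 36)
I7 -> (38, 39, 42, 43)  // struct: MulU busy until I5 writes@37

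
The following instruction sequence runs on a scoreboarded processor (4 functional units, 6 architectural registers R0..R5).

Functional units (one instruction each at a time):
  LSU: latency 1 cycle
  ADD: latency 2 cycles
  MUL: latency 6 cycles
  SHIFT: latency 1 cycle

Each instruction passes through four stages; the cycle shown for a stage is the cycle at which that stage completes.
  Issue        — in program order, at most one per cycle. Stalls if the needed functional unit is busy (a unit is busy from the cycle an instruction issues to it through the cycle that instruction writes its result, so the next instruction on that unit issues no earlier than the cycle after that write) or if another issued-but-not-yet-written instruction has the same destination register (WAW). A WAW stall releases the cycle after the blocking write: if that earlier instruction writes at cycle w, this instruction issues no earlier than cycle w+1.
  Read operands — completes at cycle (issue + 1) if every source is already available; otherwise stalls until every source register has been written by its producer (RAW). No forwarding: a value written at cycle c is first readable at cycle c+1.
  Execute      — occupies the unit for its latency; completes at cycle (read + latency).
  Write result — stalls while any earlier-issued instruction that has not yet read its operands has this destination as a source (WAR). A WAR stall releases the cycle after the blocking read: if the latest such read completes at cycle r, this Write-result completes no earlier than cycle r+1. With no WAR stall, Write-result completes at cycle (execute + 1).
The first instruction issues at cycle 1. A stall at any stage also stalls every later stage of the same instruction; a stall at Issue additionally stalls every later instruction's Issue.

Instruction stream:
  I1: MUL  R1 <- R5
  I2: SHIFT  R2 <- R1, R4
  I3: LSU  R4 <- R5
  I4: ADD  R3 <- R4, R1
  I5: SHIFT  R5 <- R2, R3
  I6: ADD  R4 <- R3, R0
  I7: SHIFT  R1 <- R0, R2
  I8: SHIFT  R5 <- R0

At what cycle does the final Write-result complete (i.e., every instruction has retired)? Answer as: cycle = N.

cycle = 26

I1 -> (1, 2, 8, 9)
I2 -> (2, 10, 11, 12)  // RAW R1: wait I1 write@9
I3 -> (3, 4, 5, 11)  // WAR R4: wait I2 read@10
I4 -> (4, 12, 14, 15)  // RAW R4: wait I3 write@11
I5 -> (13, 16, 17, 18)  // struct: SHIFT busy until I2 writes@12, RAW R3: wait I4 write@15
I6 -> (16, 17, 19, 20)  // struct: ADD busy until I4 writes@15
I7 -> (19, 20, 21, 22)  // struct: SHIFT busy until I5 writes@18
I8 -> (23, 24, 25, 26)  // struct: SHIFT busy until I7 writes@22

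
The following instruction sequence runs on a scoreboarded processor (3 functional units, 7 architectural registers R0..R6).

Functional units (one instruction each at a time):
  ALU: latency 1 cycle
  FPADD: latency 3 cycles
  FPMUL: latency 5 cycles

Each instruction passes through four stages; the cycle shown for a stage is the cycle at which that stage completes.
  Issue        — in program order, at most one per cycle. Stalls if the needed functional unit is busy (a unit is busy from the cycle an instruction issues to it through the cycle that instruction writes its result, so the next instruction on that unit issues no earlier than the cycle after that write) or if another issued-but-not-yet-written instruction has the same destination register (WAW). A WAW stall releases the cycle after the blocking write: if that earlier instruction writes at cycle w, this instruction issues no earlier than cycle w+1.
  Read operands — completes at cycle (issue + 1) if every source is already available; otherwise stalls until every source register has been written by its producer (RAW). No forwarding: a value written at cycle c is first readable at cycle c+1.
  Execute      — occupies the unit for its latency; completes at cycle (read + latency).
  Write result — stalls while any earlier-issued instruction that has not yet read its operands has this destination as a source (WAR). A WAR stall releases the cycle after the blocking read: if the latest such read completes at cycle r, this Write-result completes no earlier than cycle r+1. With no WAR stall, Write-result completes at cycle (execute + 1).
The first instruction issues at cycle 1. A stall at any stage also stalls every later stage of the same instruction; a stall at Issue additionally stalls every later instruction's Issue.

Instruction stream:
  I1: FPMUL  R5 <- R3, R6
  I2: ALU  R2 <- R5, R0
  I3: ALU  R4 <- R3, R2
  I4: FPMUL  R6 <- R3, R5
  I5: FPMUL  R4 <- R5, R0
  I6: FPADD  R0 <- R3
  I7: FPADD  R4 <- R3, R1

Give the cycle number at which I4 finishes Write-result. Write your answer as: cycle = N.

cycle = 20

I1: IS=1 RO=2 EX=7 WR=8
I2: IS=2 RO=9 EX=10 WR=11  [RAW R5: wait I1 write@8]
I3: IS=12 RO=13 EX=14 WR=15  [struct: ALU busy until I2 writes@11]
I4: IS=13 RO=14 EX=19 WR=20
I5: IS=21 RO=22 EX=27 WR=28  [struct: FPMUL busy until I4 writes@20]
I6: IS=22 RO=23 EX=26 WR=27
I7: IS=29 RO=30 EX=33 WR=34  [WAW R4: wait I5 write@28]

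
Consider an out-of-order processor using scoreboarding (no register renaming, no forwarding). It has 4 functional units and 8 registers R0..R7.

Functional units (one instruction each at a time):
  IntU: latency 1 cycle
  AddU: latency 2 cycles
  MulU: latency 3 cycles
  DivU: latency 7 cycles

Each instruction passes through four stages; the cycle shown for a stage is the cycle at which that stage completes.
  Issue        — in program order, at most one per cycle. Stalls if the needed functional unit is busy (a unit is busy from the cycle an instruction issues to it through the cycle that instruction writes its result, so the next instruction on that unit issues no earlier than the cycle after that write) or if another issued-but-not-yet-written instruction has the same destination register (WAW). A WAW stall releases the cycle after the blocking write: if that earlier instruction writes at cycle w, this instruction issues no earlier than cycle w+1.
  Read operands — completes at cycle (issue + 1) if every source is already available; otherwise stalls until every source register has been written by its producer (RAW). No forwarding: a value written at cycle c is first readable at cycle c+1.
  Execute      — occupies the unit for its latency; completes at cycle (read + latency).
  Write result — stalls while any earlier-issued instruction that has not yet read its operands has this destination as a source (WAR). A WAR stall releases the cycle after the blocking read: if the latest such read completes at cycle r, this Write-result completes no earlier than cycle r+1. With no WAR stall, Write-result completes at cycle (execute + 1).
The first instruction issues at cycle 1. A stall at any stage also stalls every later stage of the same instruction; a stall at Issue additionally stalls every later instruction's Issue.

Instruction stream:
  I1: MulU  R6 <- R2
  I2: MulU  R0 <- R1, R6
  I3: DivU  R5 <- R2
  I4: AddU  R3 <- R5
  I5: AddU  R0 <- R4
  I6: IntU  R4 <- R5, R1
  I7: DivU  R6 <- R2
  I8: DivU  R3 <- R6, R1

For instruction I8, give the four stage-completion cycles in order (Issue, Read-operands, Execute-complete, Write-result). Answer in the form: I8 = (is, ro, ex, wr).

I8 = (34, 35, 42, 43)

[1] issue I1 (MulU)
[2] I1 read-ops
[5] I1 finished on MulU
[6] I1→R6
[7] issue I2 (MulU)
[8] I2 read-ops; issue I3 (DivU)
[9] I3 read-ops; issue I4 (AddU)
[11] I2 finished on MulU
[12] I2→R0
[16] I3 finished on DivU
[17] I3→R5
[18] I4 read-ops
[20] I4 finished on AddU
[21] I4→R3
[22] issue I5 (AddU)
[23] I5 read-ops; issue I6 (IntU)
[24] I6 read-ops; issue I7 (DivU)
[25] I5 finished on AddU; I6 finished on IntU; I7 read-ops
[26] I5→R0; I6→R4
[32] I7 finished on DivU
[33] I7→R6
[34] issue I8 (DivU)
[35] I8 read-ops
[42] I8 finished on DivU
[43] I8→R3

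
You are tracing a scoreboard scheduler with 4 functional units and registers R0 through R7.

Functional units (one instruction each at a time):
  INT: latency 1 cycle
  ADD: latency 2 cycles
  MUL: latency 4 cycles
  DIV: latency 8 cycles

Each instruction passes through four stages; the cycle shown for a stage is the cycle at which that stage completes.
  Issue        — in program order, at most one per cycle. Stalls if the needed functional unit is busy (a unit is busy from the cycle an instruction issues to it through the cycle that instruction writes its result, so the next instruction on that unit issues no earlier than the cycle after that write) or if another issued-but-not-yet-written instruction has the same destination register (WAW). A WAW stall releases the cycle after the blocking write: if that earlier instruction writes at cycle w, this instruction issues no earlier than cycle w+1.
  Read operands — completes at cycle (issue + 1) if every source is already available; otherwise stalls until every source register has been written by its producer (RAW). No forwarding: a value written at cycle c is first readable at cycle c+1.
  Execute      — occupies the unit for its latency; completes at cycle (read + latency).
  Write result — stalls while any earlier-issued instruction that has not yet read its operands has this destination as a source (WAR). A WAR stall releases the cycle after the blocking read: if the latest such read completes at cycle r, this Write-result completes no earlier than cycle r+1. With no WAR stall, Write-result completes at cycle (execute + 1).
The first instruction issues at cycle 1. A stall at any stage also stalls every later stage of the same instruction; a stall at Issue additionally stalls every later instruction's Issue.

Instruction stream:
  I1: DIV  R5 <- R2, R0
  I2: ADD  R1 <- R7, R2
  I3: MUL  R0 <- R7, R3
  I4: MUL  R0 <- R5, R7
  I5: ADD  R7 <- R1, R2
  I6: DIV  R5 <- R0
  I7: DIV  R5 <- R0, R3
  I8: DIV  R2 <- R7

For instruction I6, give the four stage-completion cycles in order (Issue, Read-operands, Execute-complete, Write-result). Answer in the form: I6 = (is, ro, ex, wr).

I6 = (12, 18, 26, 27)

I1  is:1  ro:2  ex:10  wr:11
I2  is:2  ro:3  ex:5  wr:6
I3  is:3  ro:4  ex:8  wr:9
I4  is:10  ro:12  ex:16  wr:17  — struct: MUL busy until I3 writes@9, RAW R5: wait I1 write@11
I5  is:11  ro:12  ex:14  wr:15
I6  is:12  ro:18  ex:26  wr:27  — RAW R0: wait I4 write@17
I7  is:28  ro:29  ex:37  wr:38  — struct: DIV busy until I6 writes@27
I8  is:39  ro:40  ex:48  wr:49  — struct: DIV busy until I7 writes@38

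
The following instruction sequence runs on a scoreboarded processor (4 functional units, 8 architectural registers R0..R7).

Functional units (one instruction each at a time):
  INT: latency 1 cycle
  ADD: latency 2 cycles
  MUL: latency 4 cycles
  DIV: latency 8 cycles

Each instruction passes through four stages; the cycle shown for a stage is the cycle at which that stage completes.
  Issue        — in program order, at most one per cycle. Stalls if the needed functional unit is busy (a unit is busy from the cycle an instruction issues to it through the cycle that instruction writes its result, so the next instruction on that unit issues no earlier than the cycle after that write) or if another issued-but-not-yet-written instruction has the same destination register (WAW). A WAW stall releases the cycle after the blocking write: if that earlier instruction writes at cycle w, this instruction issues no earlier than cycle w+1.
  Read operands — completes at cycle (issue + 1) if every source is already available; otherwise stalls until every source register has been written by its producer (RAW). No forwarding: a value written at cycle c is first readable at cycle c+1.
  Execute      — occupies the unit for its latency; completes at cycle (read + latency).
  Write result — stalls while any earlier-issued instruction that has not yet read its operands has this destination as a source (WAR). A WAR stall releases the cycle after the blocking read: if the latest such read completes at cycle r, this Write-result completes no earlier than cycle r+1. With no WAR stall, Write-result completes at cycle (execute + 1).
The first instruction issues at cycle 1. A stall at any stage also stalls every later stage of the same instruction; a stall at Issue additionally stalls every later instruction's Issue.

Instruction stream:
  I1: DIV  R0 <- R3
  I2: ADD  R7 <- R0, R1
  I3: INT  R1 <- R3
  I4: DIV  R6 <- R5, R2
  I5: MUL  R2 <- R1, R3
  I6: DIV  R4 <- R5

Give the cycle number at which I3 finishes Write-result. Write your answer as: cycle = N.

I1 -> (1, 2, 10, 11)
I2 -> (2, 12, 14, 15)  // RAW R0: wait I1 write@11
I3 -> (3, 4, 5, 13)  // WAR R1: wait I2 read@12
I4 -> (12, 13, 21, 22)  // struct: DIV busy until I1 writes@11
I5 -> (13, 14, 18, 19)
I6 -> (23, 24, 32, 33)  // struct: DIV busy until I4 writes@22

cycle = 13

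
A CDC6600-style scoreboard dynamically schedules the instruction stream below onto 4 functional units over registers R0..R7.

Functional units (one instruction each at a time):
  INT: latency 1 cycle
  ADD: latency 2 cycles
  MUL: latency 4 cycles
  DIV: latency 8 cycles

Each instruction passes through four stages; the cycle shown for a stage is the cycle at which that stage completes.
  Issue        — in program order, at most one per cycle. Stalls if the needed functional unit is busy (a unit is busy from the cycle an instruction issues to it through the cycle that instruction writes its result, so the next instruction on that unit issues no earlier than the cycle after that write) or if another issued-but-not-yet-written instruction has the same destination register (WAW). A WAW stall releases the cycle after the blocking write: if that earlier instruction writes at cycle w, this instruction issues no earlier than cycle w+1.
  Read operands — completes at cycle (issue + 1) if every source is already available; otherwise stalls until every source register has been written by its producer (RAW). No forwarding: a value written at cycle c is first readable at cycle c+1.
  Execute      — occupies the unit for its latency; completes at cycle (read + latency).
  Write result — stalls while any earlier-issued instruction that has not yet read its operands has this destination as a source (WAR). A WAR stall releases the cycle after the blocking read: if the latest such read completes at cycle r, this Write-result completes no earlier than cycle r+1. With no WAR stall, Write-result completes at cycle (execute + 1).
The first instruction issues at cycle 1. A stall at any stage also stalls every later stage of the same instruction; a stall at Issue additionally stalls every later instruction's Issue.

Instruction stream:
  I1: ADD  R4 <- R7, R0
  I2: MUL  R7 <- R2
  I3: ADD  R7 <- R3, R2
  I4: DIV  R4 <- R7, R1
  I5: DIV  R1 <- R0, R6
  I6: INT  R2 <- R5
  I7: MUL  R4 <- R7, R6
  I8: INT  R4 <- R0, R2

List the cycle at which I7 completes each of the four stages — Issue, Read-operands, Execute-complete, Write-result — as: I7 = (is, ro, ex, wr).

c1: I1 issues→ADD
c2: I1 reads, I2 issues→MUL
c3: I2 reads
c4: I1 exec-done
c5: I1 writes R4
c7: I2 exec-done
c8: I2 writes R7
c9: I3 issues→ADD
c10: I3 reads, I4 issues→DIV
c12: I3 exec-done
c13: I3 writes R7
c14: I4 reads
c22: I4 exec-done
c23: I4 writes R4
c24: I5 issues→DIV
c25: I5 reads, I6 issues→INT
c26: I6 reads, I7 issues→MUL
c27: I6 exec-done, I7 reads
c28: I6 writes R2
c31: I7 exec-done
c32: I7 writes R4
c33: I5 exec-done, I8 issues→INT
c34: I5 writes R1, I8 reads
c35: I8 exec-done
c36: I8 writes R4

I7 = (26, 27, 31, 32)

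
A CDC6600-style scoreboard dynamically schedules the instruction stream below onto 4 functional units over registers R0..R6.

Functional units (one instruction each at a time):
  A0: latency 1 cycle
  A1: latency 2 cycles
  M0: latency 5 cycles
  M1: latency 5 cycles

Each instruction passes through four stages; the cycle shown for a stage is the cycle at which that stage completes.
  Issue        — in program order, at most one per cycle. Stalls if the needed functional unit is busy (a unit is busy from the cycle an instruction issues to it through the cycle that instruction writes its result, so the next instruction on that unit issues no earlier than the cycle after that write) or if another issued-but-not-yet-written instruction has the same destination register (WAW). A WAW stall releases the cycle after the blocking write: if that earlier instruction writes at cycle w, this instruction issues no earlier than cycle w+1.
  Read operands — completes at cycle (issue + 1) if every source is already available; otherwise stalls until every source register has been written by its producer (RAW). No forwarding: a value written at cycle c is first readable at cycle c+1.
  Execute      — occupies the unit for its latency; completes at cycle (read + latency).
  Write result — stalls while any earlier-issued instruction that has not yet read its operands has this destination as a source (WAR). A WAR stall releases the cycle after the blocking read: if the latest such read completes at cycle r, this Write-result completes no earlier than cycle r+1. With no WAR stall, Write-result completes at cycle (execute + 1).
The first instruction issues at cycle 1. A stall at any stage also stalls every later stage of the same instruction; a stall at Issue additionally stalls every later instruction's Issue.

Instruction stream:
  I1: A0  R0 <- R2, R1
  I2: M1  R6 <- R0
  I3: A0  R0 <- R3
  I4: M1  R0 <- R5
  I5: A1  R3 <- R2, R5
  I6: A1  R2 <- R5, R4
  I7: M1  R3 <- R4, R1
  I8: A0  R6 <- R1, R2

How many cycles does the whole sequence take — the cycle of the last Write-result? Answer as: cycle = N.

cycle = 27

c1: I1 dispatched to A0
c2: I1 operands ready; I2 dispatched to M1
c3: I1 complete
c4: R0←I1
c5: I2 operands ready; I3 dispatched to A0
c6: I3 operands ready
c7: I3 complete
c8: R0←I3
c10: I2 complete
c11: R6←I2
c12: I4 dispatched to M1
c13: I4 operands ready; I5 dispatched to A1
c14: I5 operands ready
c16: I5 complete
c17: R3←I5
c18: I4 complete; I6 dispatched to A1
c19: R0←I4; I6 operands ready
c20: I7 dispatched to M1
c21: I6 complete; I7 operands ready; I8 dispatched to A0
c22: R2←I6
c23: I8 operands ready
c24: I8 complete
c25: R6←I8
c26: I7 complete
c27: R3←I7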